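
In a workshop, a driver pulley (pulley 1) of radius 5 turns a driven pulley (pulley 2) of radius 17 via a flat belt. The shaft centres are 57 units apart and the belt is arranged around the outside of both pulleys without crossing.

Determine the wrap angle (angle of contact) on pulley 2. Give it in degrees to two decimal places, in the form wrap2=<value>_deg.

wrap2=204.31_deg

open belt: β = asin((r2−r1)/C) = asin(12/57) = 12.1532°
wrap1 = π − 2β = 155.6936°
wrap2 = π + 2β = 204.3064°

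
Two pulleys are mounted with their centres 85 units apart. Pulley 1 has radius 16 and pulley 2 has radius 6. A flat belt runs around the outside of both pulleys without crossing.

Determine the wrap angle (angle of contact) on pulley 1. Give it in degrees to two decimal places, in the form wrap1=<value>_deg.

open belt: β = asin((r2−r1)/C) = asin(-10/85) = -6.7563°
wrap1 = π − 2β = 193.5127°
wrap2 = π + 2β = 166.4873°

wrap1=193.51_deg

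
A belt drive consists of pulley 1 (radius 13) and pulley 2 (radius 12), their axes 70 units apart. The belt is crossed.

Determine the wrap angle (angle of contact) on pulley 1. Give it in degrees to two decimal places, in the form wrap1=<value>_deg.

crossed belt: β = asin((r1+r2)/C) = asin(25/70) = 20.9248°
wrap1 = wrap2 = π + 2β = 221.8497°

wrap1=221.85_deg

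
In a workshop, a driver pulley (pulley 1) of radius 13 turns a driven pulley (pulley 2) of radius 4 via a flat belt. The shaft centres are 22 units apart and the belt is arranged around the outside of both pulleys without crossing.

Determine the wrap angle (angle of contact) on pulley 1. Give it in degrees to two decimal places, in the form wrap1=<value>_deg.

open belt: β = asin((r2−r1)/C) = asin(-9/22) = -24.1477°
wrap1 = π − 2β = 228.2955°
wrap2 = π + 2β = 131.7045°

wrap1=228.30_deg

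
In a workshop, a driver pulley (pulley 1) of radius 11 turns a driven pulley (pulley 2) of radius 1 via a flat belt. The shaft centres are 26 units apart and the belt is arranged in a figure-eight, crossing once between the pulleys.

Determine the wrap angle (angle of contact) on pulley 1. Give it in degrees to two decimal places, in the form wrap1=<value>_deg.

wrap1=234.97_deg

crossed belt: β = asin((r1+r2)/C) = asin(12/26) = 27.4864°
wrap1 = wrap2 = π + 2β = 234.9729°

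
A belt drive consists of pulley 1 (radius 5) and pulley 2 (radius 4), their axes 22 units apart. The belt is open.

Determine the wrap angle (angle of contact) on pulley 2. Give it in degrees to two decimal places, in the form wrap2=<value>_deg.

open belt: β = asin((r2−r1)/C) = asin(-1/22) = -2.6053°
wrap1 = π − 2β = 185.2105°
wrap2 = π + 2β = 174.7895°

wrap2=174.79_deg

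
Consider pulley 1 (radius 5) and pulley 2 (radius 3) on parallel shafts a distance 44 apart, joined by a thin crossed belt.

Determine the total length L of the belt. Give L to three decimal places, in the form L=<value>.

crossed belt: β = asin((r1+r2)/C) = asin(8/44) = 10.4757°
wrap1 = wrap2 = π + 2β = 200.9514°
tangent length = C·cosβ = 43.2666
L = (r1+r2)·wrap + 2·C·cosβ = 8·3.5073 + 2·43.2666 = 114.5913

L=114.591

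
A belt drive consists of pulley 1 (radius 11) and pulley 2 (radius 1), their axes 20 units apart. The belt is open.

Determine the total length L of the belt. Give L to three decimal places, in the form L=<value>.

L=82.812

open belt: β = asin((r2−r1)/C) = asin(-10/20) = -30.0000°
wrap1 = π − 2β = 240.0000°
wrap2 = π + 2β = 120.0000°
tangent length = C·cosβ = 17.3205
L = r1·wrap1 + r2·wrap2 + 2·C·cosβ = 11·4.1888 + 1·2.0944 + 2·17.3205 = 82.8121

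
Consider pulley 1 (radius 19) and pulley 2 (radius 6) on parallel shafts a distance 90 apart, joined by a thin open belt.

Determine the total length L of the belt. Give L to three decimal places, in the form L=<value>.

L=260.421

open belt: β = asin((r2−r1)/C) = asin(-13/90) = -8.3051°
wrap1 = π − 2β = 196.6102°
wrap2 = π + 2β = 163.3898°
tangent length = C·cosβ = 89.0562
L = r1·wrap1 + r2·wrap2 + 2·C·cosβ = 19·3.4315 + 6·2.8517 + 2·89.0562 = 260.4209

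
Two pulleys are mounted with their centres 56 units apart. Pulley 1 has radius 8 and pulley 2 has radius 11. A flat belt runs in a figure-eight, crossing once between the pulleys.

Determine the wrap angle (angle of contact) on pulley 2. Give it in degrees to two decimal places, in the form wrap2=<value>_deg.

crossed belt: β = asin((r1+r2)/C) = asin(19/56) = 19.8334°
wrap1 = wrap2 = π + 2β = 219.6667°

wrap2=219.67_deg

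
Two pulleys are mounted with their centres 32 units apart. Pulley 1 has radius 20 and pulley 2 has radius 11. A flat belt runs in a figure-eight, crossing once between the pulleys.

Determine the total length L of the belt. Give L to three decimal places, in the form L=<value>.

crossed belt: β = asin((r1+r2)/C) = asin(31/32) = 75.6385°
wrap1 = wrap2 = π + 2β = 331.2770°
tangent length = C·cosβ = 7.9373
L = (r1+r2)·wrap + 2·C·cosβ = 31·5.7819 + 2·7.9373 = 195.1126

L=195.113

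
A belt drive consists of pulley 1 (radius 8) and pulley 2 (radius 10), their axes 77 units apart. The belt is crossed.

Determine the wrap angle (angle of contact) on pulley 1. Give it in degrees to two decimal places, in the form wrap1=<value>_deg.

crossed belt: β = asin((r1+r2)/C) = asin(18/77) = 13.5189°
wrap1 = wrap2 = π + 2β = 207.0378°

wrap1=207.04_deg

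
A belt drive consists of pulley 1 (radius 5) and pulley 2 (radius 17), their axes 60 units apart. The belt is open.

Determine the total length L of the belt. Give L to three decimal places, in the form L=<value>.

open belt: β = asin((r2−r1)/C) = asin(12/60) = 11.5370°
wrap1 = π − 2β = 156.9261°
wrap2 = π + 2β = 203.0739°
tangent length = C·cosβ = 58.7878
L = r1·wrap1 + r2·wrap2 + 2·C·cosβ = 5·2.7389 + 17·3.5443 + 2·58.7878 = 191.5231

L=191.523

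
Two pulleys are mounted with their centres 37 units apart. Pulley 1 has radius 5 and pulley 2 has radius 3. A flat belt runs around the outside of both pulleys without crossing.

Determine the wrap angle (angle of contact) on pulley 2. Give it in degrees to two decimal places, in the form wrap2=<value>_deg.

open belt: β = asin((r2−r1)/C) = asin(-2/37) = -3.0986°
wrap1 = π − 2β = 186.1972°
wrap2 = π + 2β = 173.8028°

wrap2=173.80_deg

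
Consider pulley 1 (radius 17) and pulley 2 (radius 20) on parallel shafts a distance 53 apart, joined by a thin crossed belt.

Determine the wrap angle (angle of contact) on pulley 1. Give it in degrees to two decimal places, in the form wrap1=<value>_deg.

crossed belt: β = asin((r1+r2)/C) = asin(37/53) = 44.2758°
wrap1 = wrap2 = π + 2β = 268.5516°

wrap1=268.55_deg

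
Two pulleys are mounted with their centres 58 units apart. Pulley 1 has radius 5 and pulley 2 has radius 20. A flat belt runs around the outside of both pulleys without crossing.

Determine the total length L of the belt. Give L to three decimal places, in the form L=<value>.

L=198.441

open belt: β = asin((r2−r1)/C) = asin(15/58) = 14.9882°
wrap1 = π − 2β = 150.0235°
wrap2 = π + 2β = 209.9765°
tangent length = C·cosβ = 56.0268
L = r1·wrap1 + r2·wrap2 + 2·C·cosβ = 5·2.6184 + 20·3.6648 + 2·56.0268 = 198.4412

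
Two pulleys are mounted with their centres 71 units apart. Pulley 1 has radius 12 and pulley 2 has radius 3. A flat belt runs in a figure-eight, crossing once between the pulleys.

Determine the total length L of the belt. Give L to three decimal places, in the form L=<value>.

crossed belt: β = asin((r1+r2)/C) = asin(15/71) = 12.1966°
wrap1 = wrap2 = π + 2β = 204.3933°
tangent length = C·cosβ = 69.3974
L = (r1+r2)·wrap + 2·C·cosβ = 15·3.5673 + 2·69.3974 = 192.3049

L=192.305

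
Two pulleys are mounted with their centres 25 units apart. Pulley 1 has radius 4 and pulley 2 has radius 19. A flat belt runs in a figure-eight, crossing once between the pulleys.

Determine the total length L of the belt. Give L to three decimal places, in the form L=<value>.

crossed belt: β = asin((r1+r2)/C) = asin(23/25) = 66.9261°
wrap1 = wrap2 = π + 2β = 313.8522°
tangent length = C·cosβ = 9.7980
L = (r1+r2)·wrap + 2·C·cosβ = 23·5.4778 + 2·9.7980 = 145.5843

L=145.584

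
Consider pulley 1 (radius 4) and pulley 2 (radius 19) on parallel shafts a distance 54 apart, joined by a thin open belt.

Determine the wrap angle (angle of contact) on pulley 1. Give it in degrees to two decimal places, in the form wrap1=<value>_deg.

wrap1=147.74_deg

open belt: β = asin((r2−r1)/C) = asin(15/54) = 16.1276°
wrap1 = π − 2β = 147.7448°
wrap2 = π + 2β = 212.2552°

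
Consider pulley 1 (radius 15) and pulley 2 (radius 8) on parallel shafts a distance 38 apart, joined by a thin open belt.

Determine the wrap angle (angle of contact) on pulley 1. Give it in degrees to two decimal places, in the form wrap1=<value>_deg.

open belt: β = asin((r2−r1)/C) = asin(-7/38) = -10.6151°
wrap1 = π − 2β = 201.2302°
wrap2 = π + 2β = 158.7698°

wrap1=201.23_deg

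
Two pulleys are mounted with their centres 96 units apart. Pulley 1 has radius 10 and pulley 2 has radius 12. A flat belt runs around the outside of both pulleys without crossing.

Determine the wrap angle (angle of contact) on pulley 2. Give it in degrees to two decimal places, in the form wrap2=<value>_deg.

open belt: β = asin((r2−r1)/C) = asin(2/96) = 1.1937°
wrap1 = π − 2β = 177.6125°
wrap2 = π + 2β = 182.3875°

wrap2=182.39_deg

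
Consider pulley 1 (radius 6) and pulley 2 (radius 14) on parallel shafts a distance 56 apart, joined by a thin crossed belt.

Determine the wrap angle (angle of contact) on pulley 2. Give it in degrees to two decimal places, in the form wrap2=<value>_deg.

crossed belt: β = asin((r1+r2)/C) = asin(20/56) = 20.9248°
wrap1 = wrap2 = π + 2β = 221.8497°

wrap2=221.85_deg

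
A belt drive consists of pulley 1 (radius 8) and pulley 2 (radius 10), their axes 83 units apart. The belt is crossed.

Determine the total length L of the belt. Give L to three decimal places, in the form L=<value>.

crossed belt: β = asin((r1+r2)/C) = asin(18/83) = 12.5251°
wrap1 = wrap2 = π + 2β = 205.0502°
tangent length = C·cosβ = 81.0247
L = (r1+r2)·wrap + 2·C·cosβ = 18·3.5788 + 2·81.0247 = 226.4678

L=226.468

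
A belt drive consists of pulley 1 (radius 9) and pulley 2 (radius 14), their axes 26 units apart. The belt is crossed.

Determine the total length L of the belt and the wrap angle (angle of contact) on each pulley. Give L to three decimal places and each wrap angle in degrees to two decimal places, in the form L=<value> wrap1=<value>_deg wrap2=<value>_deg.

crossed belt: β = asin((r1+r2)/C) = asin(23/26) = 62.2042°
wrap1 = wrap2 = π + 2β = 304.4085°
tangent length = C·cosβ = 12.1244
L = (r1+r2)·wrap + 2·C·cosβ = 23·5.3129 + 2·12.1244 = 146.4461

L=146.446 wrap1=304.41_deg wrap2=304.41_deg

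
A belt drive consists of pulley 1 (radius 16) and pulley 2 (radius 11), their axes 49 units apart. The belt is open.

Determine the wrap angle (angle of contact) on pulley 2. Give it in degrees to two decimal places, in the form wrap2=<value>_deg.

open belt: β = asin((r2−r1)/C) = asin(-5/49) = -5.8567°
wrap1 = π − 2β = 191.7134°
wrap2 = π + 2β = 168.2866°

wrap2=168.29_deg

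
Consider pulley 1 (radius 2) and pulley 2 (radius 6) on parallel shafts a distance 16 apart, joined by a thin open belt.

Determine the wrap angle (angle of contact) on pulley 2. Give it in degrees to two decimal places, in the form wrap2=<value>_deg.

open belt: β = asin((r2−r1)/C) = asin(4/16) = 14.4775°
wrap1 = π − 2β = 151.0450°
wrap2 = π + 2β = 208.9550°

wrap2=208.96_deg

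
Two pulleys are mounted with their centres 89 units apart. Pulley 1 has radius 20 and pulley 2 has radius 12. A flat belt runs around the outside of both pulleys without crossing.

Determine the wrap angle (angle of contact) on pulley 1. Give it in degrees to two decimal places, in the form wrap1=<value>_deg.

open belt: β = asin((r2−r1)/C) = asin(-8/89) = -5.1571°
wrap1 = π − 2β = 190.3143°
wrap2 = π + 2β = 169.6857°

wrap1=190.31_deg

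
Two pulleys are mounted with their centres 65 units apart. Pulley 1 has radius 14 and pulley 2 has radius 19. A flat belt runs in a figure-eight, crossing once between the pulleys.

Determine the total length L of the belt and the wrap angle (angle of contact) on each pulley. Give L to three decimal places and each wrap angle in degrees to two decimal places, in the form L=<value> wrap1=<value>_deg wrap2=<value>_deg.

crossed belt: β = asin((r1+r2)/C) = asin(33/65) = 30.5102°
wrap1 = wrap2 = π + 2β = 241.0205°
tangent length = C·cosβ = 56.0000
L = (r1+r2)·wrap + 2·C·cosβ = 33·4.2066 + 2·56.0000 = 250.8178

L=250.818 wrap1=241.02_deg wrap2=241.02_deg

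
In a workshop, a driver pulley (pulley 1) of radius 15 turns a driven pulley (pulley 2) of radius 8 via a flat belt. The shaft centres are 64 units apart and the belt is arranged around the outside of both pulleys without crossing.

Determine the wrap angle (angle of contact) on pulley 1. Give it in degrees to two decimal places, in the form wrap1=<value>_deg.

open belt: β = asin((r2−r1)/C) = asin(-7/64) = -6.2793°
wrap1 = π − 2β = 192.5586°
wrap2 = π + 2β = 167.4414°

wrap1=192.56_deg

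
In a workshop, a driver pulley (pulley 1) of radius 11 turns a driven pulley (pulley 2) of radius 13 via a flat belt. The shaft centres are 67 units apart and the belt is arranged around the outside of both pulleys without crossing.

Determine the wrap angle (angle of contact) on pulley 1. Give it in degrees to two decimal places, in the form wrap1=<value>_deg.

open belt: β = asin((r2−r1)/C) = asin(2/67) = 1.7106°
wrap1 = π − 2β = 176.5788°
wrap2 = π + 2β = 183.4212°

wrap1=176.58_deg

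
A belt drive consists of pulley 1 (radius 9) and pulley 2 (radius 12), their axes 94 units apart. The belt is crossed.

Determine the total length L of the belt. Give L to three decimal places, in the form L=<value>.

crossed belt: β = asin((r1+r2)/C) = asin(21/94) = 12.9091°
wrap1 = wrap2 = π + 2β = 205.8181°
tangent length = C·cosβ = 91.6242
L = (r1+r2)·wrap + 2·C·cosβ = 21·3.5922 + 2·91.6242 = 258.6847

L=258.685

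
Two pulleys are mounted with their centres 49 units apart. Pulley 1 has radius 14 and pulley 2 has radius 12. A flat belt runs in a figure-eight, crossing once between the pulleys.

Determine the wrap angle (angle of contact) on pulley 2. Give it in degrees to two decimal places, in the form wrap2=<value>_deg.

crossed belt: β = asin((r1+r2)/C) = asin(26/49) = 32.0468°
wrap1 = wrap2 = π + 2β = 244.0937°

wrap2=244.09_deg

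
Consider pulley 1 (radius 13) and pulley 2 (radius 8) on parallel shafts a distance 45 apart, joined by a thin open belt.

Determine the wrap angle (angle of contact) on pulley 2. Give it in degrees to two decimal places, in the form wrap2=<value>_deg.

open belt: β = asin((r2−r1)/C) = asin(-5/45) = -6.3794°
wrap1 = π − 2β = 192.7587°
wrap2 = π + 2β = 167.2413°

wrap2=167.24_deg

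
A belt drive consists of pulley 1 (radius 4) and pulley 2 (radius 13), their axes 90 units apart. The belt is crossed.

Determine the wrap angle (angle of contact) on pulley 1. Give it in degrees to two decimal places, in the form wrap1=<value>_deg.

wrap1=201.78_deg

crossed belt: β = asin((r1+r2)/C) = asin(17/90) = 10.8879°
wrap1 = wrap2 = π + 2β = 201.7759°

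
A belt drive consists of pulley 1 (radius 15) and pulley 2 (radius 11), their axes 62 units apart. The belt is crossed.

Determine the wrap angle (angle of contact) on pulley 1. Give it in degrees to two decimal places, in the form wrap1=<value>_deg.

crossed belt: β = asin((r1+r2)/C) = asin(26/62) = 24.7939°
wrap1 = wrap2 = π + 2β = 229.5877°

wrap1=229.59_deg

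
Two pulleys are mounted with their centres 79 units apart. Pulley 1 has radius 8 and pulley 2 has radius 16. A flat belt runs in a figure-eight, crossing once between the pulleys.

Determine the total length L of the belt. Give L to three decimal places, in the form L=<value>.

L=240.747

crossed belt: β = asin((r1+r2)/C) = asin(24/79) = 17.6858°
wrap1 = wrap2 = π + 2β = 215.3717°
tangent length = C·cosβ = 75.2662
L = (r1+r2)·wrap + 2·C·cosβ = 24·3.7589 + 2·75.2662 = 240.7471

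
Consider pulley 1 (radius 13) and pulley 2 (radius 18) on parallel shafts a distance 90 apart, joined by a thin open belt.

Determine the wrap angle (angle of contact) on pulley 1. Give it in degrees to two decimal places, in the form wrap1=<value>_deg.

open belt: β = asin((r2−r1)/C) = asin(5/90) = 3.1847°
wrap1 = π − 2β = 173.6305°
wrap2 = π + 2β = 186.3695°

wrap1=173.63_deg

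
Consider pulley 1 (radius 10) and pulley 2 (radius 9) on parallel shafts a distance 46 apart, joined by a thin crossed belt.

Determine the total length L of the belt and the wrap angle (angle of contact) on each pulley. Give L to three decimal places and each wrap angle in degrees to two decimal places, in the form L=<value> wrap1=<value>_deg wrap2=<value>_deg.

crossed belt: β = asin((r1+r2)/C) = asin(19/46) = 24.3962°
wrap1 = wrap2 = π + 2β = 228.7923°
tangent length = C·cosβ = 41.8927
L = (r1+r2)·wrap + 2·C·cosβ = 19·3.9932 + 2·41.8927 = 159.6559

L=159.656 wrap1=228.79_deg wrap2=228.79_deg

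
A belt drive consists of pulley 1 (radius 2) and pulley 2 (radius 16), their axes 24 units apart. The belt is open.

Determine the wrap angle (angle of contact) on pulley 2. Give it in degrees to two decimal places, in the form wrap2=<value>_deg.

wrap2=251.37_deg

open belt: β = asin((r2−r1)/C) = asin(14/24) = 35.6853°
wrap1 = π − 2β = 108.6293°
wrap2 = π + 2β = 251.3707°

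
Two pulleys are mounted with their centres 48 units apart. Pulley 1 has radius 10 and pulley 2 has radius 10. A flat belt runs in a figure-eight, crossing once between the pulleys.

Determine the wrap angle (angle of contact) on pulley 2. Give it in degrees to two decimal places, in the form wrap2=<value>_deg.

wrap2=229.25_deg

crossed belt: β = asin((r1+r2)/C) = asin(20/48) = 24.6243°
wrap1 = wrap2 = π + 2β = 229.2486°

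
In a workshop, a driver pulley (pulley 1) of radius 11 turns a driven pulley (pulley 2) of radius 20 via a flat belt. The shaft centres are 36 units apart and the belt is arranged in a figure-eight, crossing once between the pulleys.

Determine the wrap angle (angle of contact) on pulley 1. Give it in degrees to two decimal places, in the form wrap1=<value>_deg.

crossed belt: β = asin((r1+r2)/C) = asin(31/36) = 59.4416°
wrap1 = wrap2 = π + 2β = 298.8831°

wrap1=298.88_deg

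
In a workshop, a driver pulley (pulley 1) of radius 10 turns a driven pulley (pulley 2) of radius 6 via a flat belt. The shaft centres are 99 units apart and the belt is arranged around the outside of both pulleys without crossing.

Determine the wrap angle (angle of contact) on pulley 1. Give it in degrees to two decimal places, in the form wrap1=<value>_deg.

wrap1=184.63_deg

open belt: β = asin((r2−r1)/C) = asin(-4/99) = -2.3156°
wrap1 = π − 2β = 184.6312°
wrap2 = π + 2β = 175.3688°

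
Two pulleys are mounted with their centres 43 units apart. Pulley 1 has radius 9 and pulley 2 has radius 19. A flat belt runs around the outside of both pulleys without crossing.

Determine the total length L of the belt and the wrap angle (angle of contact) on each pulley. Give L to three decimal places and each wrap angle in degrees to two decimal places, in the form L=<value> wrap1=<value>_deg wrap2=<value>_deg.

open belt: β = asin((r2−r1)/C) = asin(10/43) = 13.4477°
wrap1 = π − 2β = 153.1045°
wrap2 = π + 2β = 206.8955°
tangent length = C·cosβ = 41.8210
L = r1·wrap1 + r2·wrap2 + 2·C·cosβ = 9·2.6722 + 19·3.6110 + 2·41.8210 = 176.3008

L=176.301 wrap1=153.10_deg wrap2=206.90_deg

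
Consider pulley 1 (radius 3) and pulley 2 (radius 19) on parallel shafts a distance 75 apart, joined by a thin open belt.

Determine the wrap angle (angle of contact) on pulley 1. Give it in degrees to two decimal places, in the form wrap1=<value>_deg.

open belt: β = asin((r2−r1)/C) = asin(16/75) = 12.3178°
wrap1 = π − 2β = 155.3645°
wrap2 = π + 2β = 204.6355°

wrap1=155.36_deg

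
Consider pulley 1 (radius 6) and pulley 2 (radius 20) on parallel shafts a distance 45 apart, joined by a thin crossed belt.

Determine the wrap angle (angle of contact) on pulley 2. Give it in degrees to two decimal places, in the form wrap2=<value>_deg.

wrap2=250.59_deg

crossed belt: β = asin((r1+r2)/C) = asin(26/45) = 35.2944°
wrap1 = wrap2 = π + 2β = 250.5888°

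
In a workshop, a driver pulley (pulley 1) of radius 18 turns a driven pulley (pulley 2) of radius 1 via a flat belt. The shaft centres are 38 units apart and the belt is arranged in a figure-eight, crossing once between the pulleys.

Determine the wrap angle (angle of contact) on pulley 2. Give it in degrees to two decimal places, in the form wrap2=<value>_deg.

wrap2=240.00_deg

crossed belt: β = asin((r1+r2)/C) = asin(19/38) = 30.0000°
wrap1 = wrap2 = π + 2β = 240.0000°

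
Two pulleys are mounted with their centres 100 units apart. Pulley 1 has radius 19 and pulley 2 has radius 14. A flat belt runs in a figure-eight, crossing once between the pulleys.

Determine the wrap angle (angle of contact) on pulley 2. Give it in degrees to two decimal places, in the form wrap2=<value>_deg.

wrap2=218.54_deg

crossed belt: β = asin((r1+r2)/C) = asin(33/100) = 19.2688°
wrap1 = wrap2 = π + 2β = 218.5376°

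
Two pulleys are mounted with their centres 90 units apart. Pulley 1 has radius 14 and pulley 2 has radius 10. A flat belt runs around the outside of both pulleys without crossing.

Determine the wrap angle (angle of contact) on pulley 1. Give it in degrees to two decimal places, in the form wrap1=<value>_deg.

wrap1=185.09_deg

open belt: β = asin((r2−r1)/C) = asin(-4/90) = -2.5473°
wrap1 = π − 2β = 185.0946°
wrap2 = π + 2β = 174.9054°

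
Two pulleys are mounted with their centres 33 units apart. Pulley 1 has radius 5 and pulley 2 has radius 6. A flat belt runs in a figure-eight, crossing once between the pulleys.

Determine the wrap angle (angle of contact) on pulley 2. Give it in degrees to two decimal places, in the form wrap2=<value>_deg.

wrap2=218.94_deg

crossed belt: β = asin((r1+r2)/C) = asin(11/33) = 19.4712°
wrap1 = wrap2 = π + 2β = 218.9424°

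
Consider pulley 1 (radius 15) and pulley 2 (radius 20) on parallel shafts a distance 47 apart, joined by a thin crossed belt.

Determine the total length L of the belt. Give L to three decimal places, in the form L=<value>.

crossed belt: β = asin((r1+r2)/C) = asin(35/47) = 48.1317°
wrap1 = wrap2 = π + 2β = 276.2634°
tangent length = C·cosβ = 31.3688
L = (r1+r2)·wrap + 2·C·cosβ = 35·4.8217 + 2·31.3688 = 231.4972

L=231.497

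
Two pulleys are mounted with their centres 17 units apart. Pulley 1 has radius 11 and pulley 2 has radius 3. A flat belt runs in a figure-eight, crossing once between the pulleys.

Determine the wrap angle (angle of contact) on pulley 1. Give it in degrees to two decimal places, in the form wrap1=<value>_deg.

crossed belt: β = asin((r1+r2)/C) = asin(14/17) = 55.4397°
wrap1 = wrap2 = π + 2β = 290.8794°

wrap1=290.88_deg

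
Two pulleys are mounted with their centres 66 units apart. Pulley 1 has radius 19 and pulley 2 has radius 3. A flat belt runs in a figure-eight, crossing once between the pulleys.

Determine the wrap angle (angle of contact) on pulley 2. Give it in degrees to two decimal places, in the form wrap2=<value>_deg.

crossed belt: β = asin((r1+r2)/C) = asin(22/66) = 19.4712°
wrap1 = wrap2 = π + 2β = 218.9424°

wrap2=218.94_deg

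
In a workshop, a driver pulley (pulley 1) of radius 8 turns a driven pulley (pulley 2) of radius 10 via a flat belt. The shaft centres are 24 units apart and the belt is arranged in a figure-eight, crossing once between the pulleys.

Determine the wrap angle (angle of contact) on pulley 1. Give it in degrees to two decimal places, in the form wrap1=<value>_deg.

wrap1=277.18_deg

crossed belt: β = asin((r1+r2)/C) = asin(18/24) = 48.5904°
wrap1 = wrap2 = π + 2β = 277.1808°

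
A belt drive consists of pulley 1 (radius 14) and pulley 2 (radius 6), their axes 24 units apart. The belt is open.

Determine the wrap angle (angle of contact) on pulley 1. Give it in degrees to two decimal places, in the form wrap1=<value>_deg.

open belt: β = asin((r2−r1)/C) = asin(-8/24) = -19.4712°
wrap1 = π − 2β = 218.9424°
wrap2 = π + 2β = 141.0576°

wrap1=218.94_deg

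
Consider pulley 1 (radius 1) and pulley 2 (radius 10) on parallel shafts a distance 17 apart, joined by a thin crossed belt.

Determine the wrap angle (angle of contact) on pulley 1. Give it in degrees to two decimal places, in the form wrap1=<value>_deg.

wrap1=260.64_deg

crossed belt: β = asin((r1+r2)/C) = asin(11/17) = 40.3202°
wrap1 = wrap2 = π + 2β = 260.6404°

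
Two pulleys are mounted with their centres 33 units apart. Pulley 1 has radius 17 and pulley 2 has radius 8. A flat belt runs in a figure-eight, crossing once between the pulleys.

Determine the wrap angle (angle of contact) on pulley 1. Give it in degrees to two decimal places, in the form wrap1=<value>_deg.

wrap1=278.50_deg

crossed belt: β = asin((r1+r2)/C) = asin(25/33) = 49.2509°
wrap1 = wrap2 = π + 2β = 278.5019°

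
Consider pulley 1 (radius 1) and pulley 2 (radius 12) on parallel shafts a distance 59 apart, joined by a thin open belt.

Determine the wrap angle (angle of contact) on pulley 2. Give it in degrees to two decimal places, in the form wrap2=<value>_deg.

open belt: β = asin((r2−r1)/C) = asin(11/59) = 10.7451°
wrap1 = π − 2β = 158.5097°
wrap2 = π + 2β = 201.4903°

wrap2=201.49_deg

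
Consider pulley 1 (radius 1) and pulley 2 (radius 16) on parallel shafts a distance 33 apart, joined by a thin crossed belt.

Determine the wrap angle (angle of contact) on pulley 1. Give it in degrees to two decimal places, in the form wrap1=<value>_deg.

crossed belt: β = asin((r1+r2)/C) = asin(17/33) = 31.0076°
wrap1 = wrap2 = π + 2β = 242.0152°

wrap1=242.02_deg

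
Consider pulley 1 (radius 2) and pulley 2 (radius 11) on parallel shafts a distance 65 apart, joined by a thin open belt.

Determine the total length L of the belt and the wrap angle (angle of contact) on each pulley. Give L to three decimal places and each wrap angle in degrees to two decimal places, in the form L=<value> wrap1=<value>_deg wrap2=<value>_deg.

L=172.089 wrap1=164.08_deg wrap2=195.92_deg

open belt: β = asin((r2−r1)/C) = asin(9/65) = 7.9588°
wrap1 = π − 2β = 164.0823°
wrap2 = π + 2β = 195.9177°
tangent length = C·cosβ = 64.3739
L = r1·wrap1 + r2·wrap2 + 2·C·cosβ = 2·2.8638 + 11·3.4194 + 2·64.3739 = 172.0889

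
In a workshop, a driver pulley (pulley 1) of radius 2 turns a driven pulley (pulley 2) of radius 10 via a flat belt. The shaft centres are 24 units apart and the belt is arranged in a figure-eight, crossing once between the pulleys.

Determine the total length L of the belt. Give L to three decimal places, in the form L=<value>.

L=91.835

crossed belt: β = asin((r1+r2)/C) = asin(12/24) = 30.0000°
wrap1 = wrap2 = π + 2β = 240.0000°
tangent length = C·cosβ = 20.7846
L = (r1+r2)·wrap + 2·C·cosβ = 12·4.1888 + 2·20.7846 = 91.8347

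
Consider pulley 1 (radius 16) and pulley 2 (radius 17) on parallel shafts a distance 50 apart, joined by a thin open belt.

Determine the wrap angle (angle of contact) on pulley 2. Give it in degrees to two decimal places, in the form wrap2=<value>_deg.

open belt: β = asin((r2−r1)/C) = asin(1/50) = 1.1460°
wrap1 = π − 2β = 177.7080°
wrap2 = π + 2β = 182.2920°

wrap2=182.29_deg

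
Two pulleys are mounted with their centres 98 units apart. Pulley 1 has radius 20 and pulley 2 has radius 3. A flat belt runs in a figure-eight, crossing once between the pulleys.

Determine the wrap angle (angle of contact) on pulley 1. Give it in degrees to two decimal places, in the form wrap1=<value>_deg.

crossed belt: β = asin((r1+r2)/C) = asin(23/98) = 13.5736°
wrap1 = wrap2 = π + 2β = 207.1472°

wrap1=207.15_deg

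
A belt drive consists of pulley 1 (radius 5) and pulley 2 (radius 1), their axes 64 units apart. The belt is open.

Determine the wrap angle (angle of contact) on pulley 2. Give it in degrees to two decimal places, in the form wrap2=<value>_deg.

wrap2=172.83_deg

open belt: β = asin((r2−r1)/C) = asin(-4/64) = -3.5833°
wrap1 = π − 2β = 187.1666°
wrap2 = π + 2β = 172.8334°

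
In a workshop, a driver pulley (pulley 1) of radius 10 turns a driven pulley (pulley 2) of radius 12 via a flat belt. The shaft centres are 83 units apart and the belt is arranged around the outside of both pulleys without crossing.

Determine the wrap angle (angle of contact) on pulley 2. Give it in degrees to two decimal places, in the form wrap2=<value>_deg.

wrap2=182.76_deg

open belt: β = asin((r2−r1)/C) = asin(2/83) = 1.3808°
wrap1 = π − 2β = 177.2385°
wrap2 = π + 2β = 182.7615°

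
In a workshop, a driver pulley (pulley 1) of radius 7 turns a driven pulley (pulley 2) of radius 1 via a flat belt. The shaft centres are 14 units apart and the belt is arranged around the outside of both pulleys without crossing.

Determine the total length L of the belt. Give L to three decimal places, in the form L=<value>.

L=55.746

open belt: β = asin((r2−r1)/C) = asin(-6/14) = -25.3769°
wrap1 = π − 2β = 230.7539°
wrap2 = π + 2β = 129.2461°
tangent length = C·cosβ = 12.6491
L = r1·wrap1 + r2·wrap2 + 2·C·cosβ = 7·4.0274 + 1·2.2558 + 2·12.6491 = 55.7459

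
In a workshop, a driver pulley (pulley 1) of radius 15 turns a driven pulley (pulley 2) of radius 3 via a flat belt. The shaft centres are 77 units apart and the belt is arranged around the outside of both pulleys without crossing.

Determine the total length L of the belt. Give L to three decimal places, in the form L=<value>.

open belt: β = asin((r2−r1)/C) = asin(-12/77) = -8.9658°
wrap1 = π − 2β = 197.9315°
wrap2 = π + 2β = 162.0685°
tangent length = C·cosβ = 76.0592
L = r1·wrap1 + r2·wrap2 + 2·C·cosβ = 15·3.4546 + 3·2.8286 + 2·76.0592 = 212.4226

L=212.423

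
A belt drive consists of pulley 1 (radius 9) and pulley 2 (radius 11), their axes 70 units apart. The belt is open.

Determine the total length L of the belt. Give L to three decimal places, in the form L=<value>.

L=202.889

open belt: β = asin((r2−r1)/C) = asin(2/70) = 1.6372°
wrap1 = π − 2β = 176.7255°
wrap2 = π + 2β = 183.2745°
tangent length = C·cosβ = 69.9714
L = r1·wrap1 + r2·wrap2 + 2·C·cosβ = 9·3.0844 + 11·3.1987 + 2·69.9714 = 202.8890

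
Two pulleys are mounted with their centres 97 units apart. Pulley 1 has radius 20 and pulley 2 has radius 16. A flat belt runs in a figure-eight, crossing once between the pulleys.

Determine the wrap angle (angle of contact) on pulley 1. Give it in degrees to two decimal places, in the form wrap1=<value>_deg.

wrap1=223.57_deg

crossed belt: β = asin((r1+r2)/C) = asin(36/97) = 21.7856°
wrap1 = wrap2 = π + 2β = 223.5711°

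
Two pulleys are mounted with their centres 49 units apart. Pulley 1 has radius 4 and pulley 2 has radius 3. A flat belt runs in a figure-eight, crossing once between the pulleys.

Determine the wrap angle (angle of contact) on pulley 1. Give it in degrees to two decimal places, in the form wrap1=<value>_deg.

wrap1=196.43_deg

crossed belt: β = asin((r1+r2)/C) = asin(7/49) = 8.2132°
wrap1 = wrap2 = π + 2β = 196.4264°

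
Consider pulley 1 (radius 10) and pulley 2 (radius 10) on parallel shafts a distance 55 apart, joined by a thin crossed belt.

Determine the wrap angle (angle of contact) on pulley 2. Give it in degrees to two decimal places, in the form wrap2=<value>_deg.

wrap2=222.65_deg

crossed belt: β = asin((r1+r2)/C) = asin(20/55) = 21.3237°
wrap1 = wrap2 = π + 2β = 222.6474°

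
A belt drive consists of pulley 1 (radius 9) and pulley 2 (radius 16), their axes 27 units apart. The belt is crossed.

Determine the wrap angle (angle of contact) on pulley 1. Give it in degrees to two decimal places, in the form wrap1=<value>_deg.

wrap1=315.62_deg

crossed belt: β = asin((r1+r2)/C) = asin(25/27) = 67.8084°
wrap1 = wrap2 = π + 2β = 315.6168°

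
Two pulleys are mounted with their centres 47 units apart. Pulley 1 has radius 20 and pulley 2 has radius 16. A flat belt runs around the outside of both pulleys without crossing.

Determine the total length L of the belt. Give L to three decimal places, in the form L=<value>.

open belt: β = asin((r2−r1)/C) = asin(-4/47) = -4.8821°
wrap1 = π − 2β = 189.7643°
wrap2 = π + 2β = 170.2357°
tangent length = C·cosβ = 46.8295
L = r1·wrap1 + r2·wrap2 + 2·C·cosβ = 20·3.3120 + 16·2.9712 + 2·46.8295 = 207.4380

L=207.438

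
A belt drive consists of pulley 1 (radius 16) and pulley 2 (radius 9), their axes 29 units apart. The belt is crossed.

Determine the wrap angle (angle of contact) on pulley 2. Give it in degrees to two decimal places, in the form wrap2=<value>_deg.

wrap2=299.10_deg

crossed belt: β = asin((r1+r2)/C) = asin(25/29) = 59.5497°
wrap1 = wrap2 = π + 2β = 299.0994°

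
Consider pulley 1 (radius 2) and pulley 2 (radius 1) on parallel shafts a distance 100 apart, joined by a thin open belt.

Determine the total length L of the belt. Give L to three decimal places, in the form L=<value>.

L=209.435

open belt: β = asin((r2−r1)/C) = asin(-1/100) = -0.5730°
wrap1 = π − 2β = 181.1459°
wrap2 = π + 2β = 178.8541°
tangent length = C·cosβ = 99.9950
L = r1·wrap1 + r2·wrap2 + 2·C·cosβ = 2·3.1616 + 1·3.1216 + 2·99.9950 = 209.4348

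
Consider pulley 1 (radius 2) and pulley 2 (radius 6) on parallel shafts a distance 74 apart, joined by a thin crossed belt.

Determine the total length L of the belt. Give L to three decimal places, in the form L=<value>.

L=173.998

crossed belt: β = asin((r1+r2)/C) = asin(8/74) = 6.2063°
wrap1 = wrap2 = π + 2β = 192.4125°
tangent length = C·cosβ = 73.5663
L = (r1+r2)·wrap + 2·C·cosβ = 8·3.3582 + 2·73.5663 = 173.9985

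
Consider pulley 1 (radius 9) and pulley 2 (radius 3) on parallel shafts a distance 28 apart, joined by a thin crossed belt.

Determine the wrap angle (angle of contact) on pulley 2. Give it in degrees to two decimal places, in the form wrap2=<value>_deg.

crossed belt: β = asin((r1+r2)/C) = asin(12/28) = 25.3769°
wrap1 = wrap2 = π + 2β = 230.7539°

wrap2=230.75_deg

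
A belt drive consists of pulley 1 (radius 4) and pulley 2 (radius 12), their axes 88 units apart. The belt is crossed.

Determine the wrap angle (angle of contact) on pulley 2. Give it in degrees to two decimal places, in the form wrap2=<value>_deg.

crossed belt: β = asin((r1+r2)/C) = asin(16/88) = 10.4757°
wrap1 = wrap2 = π + 2β = 200.9514°

wrap2=200.95_deg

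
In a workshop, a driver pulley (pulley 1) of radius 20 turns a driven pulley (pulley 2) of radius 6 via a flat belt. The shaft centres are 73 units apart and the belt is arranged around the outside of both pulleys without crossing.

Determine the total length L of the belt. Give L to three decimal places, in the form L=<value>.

open belt: β = asin((r2−r1)/C) = asin(-14/73) = -11.0567°
wrap1 = π − 2β = 202.1135°
wrap2 = π + 2β = 157.8865°
tangent length = C·cosβ = 71.6450
L = r1·wrap1 + r2·wrap2 + 2·C·cosβ = 20·3.5275 + 6·2.7556 + 2·71.6450 = 230.3747

L=230.375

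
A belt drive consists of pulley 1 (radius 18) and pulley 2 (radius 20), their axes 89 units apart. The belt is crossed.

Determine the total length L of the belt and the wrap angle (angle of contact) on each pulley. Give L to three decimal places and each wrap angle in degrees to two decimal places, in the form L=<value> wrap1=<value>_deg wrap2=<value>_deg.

crossed belt: β = asin((r1+r2)/C) = asin(38/89) = 25.2752°
wrap1 = wrap2 = π + 2β = 230.5504°
tangent length = C·cosβ = 80.4798
L = (r1+r2)·wrap + 2·C·cosβ = 38·4.0239 + 2·80.4798 = 313.8664

L=313.866 wrap1=230.55_deg wrap2=230.55_deg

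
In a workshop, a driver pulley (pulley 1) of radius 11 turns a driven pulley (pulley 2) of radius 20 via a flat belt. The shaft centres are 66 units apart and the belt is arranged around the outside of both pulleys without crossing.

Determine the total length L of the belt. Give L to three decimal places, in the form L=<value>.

open belt: β = asin((r2−r1)/C) = asin(9/66) = 7.8375°
wrap1 = π − 2β = 164.3250°
wrap2 = π + 2β = 195.6750°
tangent length = C·cosβ = 65.3835
L = r1·wrap1 + r2·wrap2 + 2·C·cosβ = 11·2.8680 + 20·3.4152 + 2·65.3835 = 230.6186

L=230.619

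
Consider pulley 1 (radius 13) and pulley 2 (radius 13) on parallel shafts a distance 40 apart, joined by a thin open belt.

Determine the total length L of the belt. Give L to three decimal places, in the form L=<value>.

open belt: β = asin((r2−r1)/C) = asin(0/40) = 0.0000°
wrap1 = π − 2β = 180.0000°
wrap2 = π + 2β = 180.0000°
tangent length = C·cosβ = 40.0000
L = r1·wrap1 + r2·wrap2 + 2·C·cosβ = 13·3.1416 + 13·3.1416 + 2·40.0000 = 161.6814

L=161.681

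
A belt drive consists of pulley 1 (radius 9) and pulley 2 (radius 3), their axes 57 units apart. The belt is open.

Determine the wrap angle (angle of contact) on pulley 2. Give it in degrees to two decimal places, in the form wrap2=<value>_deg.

wrap2=167.92_deg

open belt: β = asin((r2−r1)/C) = asin(-6/57) = -6.0423°
wrap1 = π − 2β = 192.0847°
wrap2 = π + 2β = 167.9153°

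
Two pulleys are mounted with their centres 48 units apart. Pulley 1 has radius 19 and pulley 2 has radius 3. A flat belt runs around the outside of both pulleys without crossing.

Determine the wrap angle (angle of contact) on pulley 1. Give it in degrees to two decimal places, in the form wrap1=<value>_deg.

open belt: β = asin((r2−r1)/C) = asin(-16/48) = -19.4712°
wrap1 = π − 2β = 218.9424°
wrap2 = π + 2β = 141.0576°

wrap1=218.94_deg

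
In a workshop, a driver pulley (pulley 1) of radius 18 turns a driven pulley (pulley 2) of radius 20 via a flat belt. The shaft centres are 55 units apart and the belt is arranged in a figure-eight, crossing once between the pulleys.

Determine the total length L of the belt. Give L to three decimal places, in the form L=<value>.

crossed belt: β = asin((r1+r2)/C) = asin(38/55) = 43.7021°
wrap1 = wrap2 = π + 2β = 267.4042°
tangent length = C·cosβ = 39.7618
L = (r1+r2)·wrap + 2·C·cosβ = 38·4.6671 + 2·39.7618 = 256.8728

L=256.873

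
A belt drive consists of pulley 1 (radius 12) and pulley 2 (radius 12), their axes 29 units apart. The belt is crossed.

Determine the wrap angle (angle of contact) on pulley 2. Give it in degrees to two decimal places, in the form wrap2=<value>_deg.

crossed belt: β = asin((r1+r2)/C) = asin(24/29) = 55.8516°
wrap1 = wrap2 = π + 2β = 291.7032°

wrap2=291.70_deg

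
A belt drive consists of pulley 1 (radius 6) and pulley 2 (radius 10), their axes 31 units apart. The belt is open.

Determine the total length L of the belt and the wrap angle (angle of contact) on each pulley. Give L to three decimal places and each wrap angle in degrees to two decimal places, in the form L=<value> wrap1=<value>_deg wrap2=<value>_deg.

L=112.782 wrap1=165.17_deg wrap2=194.83_deg

open belt: β = asin((r2−r1)/C) = asin(4/31) = 7.4137°
wrap1 = π − 2β = 165.1727°
wrap2 = π + 2β = 194.8273°
tangent length = C·cosβ = 30.7409
L = r1·wrap1 + r2·wrap2 + 2·C·cosβ = 6·2.8828 + 10·3.4004 + 2·30.7409 = 112.7823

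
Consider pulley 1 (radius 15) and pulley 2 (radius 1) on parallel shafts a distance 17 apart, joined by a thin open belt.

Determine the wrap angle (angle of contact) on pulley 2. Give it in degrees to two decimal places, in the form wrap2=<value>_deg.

wrap2=69.12_deg

open belt: β = asin((r2−r1)/C) = asin(-14/17) = -55.4397°
wrap1 = π − 2β = 290.8794°
wrap2 = π + 2β = 69.1206°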